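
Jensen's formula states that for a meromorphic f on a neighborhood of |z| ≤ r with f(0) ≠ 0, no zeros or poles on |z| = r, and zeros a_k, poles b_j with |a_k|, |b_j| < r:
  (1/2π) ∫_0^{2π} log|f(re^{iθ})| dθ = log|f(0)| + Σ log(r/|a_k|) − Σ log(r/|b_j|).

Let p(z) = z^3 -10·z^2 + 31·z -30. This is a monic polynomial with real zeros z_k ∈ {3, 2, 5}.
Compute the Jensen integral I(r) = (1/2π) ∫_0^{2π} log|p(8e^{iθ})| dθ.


Zeros: 2, 3, 5; r = 8.
Inside |z| < r: 2, 3, 5. Outside (|z| ≥ r): ∅.
p(0) = -30, so log|p(0)| = log(30) = 3.4012.
Apply Jensen: I(r) = log|p(0)| + Σ_k log(r/|z_k|), summed over zeros inside |z| < r.
  log(r/|z_k|) for z_k = 3: log(8/3) = 0.9808
  log(r/|z_k|) for z_k = 2: log(8/2) = 1.3863
  log(r/|z_k|) for z_k = 5: log(8/5) = 0.4700
Sum over inside zeros: 2.8371.
I(r) = log|p(0)| + (inside sum) = 3.4012 + 2.8371 = 6.2383.
Closed form (all zeros inside, monic): I(r) = n·log(r) = 3·log(8) = 6.2383. ✓

I(r) ≈ 6.2383.


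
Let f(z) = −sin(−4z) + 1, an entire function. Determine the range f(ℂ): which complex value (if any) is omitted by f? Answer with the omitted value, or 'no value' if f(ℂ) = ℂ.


Little Picard bounds the complement of f(ℂ) to at most one point.
sin is entire and surjective onto ℂ: for every w ∈ ℂ, sin(ζ) = w has a solution ζ ∈ ℂ (e.g., via the complex inverse arcsin). With ζ = −4z this gives z = ζ/(-4). Then -1·sin(−4z) takes every value in -1·ℂ = ℂ, and adding 1 is a bijection of ℂ. So f is surjective and omits no value. (Note: only on the real line is sin bounded by [−1, 1].)

Omitted value: no value.


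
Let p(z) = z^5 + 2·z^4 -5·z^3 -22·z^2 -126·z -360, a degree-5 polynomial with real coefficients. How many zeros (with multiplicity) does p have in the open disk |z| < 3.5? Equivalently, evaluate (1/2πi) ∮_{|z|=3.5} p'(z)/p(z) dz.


The zeros of p are: (0 + 3i), (0 - 3i), 4, (-3 + 1i), (-3 - 1i).
Their magnitudes are: 3, 3, 4, 3.162, 3.162.
Zeros with |z| < R = 3.5: (0 + 3i), (0 - 3i), (-3 + 1i), (-3 - 1i).
Count = 4.
By the argument principle, (1/2πi) ∮_{|z|=R} p'(z)/p(z) dz equals exactly this count.

Number of zeros inside |z| < 3.5: 4.


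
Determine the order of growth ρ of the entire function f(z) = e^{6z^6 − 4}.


|e^{6z^6 − 4}| = e^{Re(6·z^6) + -4} ≤ e^{6|z|^6 + -4} = e^{6r^6 + -4} on |z| = r, so ρ ≤ 6. Choosing z on |z|=r so that 6·z^6 is real positive (always possible by picking arg z appropriately) gives |f(z)| = e^{6r^6 + -4}, matching the bound. The additive constant -4 does not affect log log M(r) ~ 6·log r. Hence ρ = 6.
Therefore ρ = 6.

Order ρ = 6.


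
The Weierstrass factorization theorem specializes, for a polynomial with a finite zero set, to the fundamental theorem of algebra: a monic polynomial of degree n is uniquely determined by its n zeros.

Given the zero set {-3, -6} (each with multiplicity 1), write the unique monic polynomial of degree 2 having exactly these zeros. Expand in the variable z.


The polynomial is p(z) = ∏_{α ∈ S} (z − α), where S = {-3, -6}.
Expanding the product yields: p(z) = z^2 + 9·z + 18.
The resulting polynomial has degree 2 and real coefficients as required.

p(z) = z^2 + 9·z + 18.


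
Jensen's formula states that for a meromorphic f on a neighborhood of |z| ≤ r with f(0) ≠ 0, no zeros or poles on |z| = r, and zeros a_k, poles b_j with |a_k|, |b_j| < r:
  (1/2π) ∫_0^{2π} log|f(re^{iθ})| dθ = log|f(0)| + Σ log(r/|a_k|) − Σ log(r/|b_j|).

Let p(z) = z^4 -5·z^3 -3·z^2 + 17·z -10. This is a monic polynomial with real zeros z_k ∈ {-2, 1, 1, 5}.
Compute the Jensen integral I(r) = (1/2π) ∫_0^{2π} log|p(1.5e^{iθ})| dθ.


Zeros: -2, 1, 1, 5; r = 1.5.
Inside |z| < r: 1, 1. Outside (|z| ≥ r): -2, 5.
p(0) = -10, so log|p(0)| = log(10) = 2.3026.
Apply Jensen: I(r) = log|p(0)| + Σ_k log(r/|z_k|), summed over zeros inside |z| < r.
  log(r/|z_k|) for z_k = 1: log(1.5/1) = 0.4055
  log(r/|z_k|) for z_k = 1: log(1.5/1) = 0.4055
  Outside zeros (-2, 5) contribute nothing to the Jensen sum.
Sum over inside zeros: 0.8109.
I(r) = log|p(0)| + (inside sum) = 2.3026 + 0.8109 = 3.1135.
Note: since some zeros are outside |z| ≤ r, the simplified n·log(r) form does NOT apply — only the inside zeros contribute.

I(r) ≈ 3.1135.


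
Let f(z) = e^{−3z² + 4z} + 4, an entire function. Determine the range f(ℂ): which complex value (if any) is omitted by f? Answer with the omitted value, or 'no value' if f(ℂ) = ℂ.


Little Picard bounds the complement of f(ℂ) to at most one point.
The exponent g(z) = −3z² + 4z is a nonconstant polynomial, hence surjective onto ℂ. So e^{g(z)} takes every value in {e^w : w ∈ ℂ} = ℂ ∖ {0}. Adding 4 shifts the range to ℂ ∖ {4}. f omits exactly 4.

Omitted value: 4.


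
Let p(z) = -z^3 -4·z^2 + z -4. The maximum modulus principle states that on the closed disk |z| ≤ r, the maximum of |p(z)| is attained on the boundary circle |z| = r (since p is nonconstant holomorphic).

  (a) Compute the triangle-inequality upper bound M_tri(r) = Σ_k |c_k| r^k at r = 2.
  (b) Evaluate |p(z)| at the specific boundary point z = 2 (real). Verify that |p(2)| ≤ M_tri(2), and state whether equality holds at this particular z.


Coefficients: c_0 = -4, c_1 = 1, c_2 = -4, c_3 = -1. Radius r = 2.
Part (a). Triangle bound: M_tri(r) = Σ_k |c_k| r^k
  = |-4|·2^0 + |1|·2^1 + |-4|·2^2 + |-1|·2^3
  = 4 + 2 + 16 + 8 = 30.
This bounds M(r) := max_{|z|=r} |p(z)| from above; equality holds iff all terms c_k z^k can be made to align in phase at a single z on |z|=r.
Part (b). At z = 2 (real, on the circle |z| = r):
  p(2) = (-4)·2^0 + (1)·2^1 + (-4)·2^2 + (-1)·2^3 = -26.
  |p(2)| = 26.
Check: |p(2)| = 26 ≤ 30 = M_tri(2). ✓ Equality does not hold at z = 2 (the coefficients have mixed signs, so the terms do not all align in phase there).

M_tri(2) = 30; |p(2)| = 26; equality at z=2: no.


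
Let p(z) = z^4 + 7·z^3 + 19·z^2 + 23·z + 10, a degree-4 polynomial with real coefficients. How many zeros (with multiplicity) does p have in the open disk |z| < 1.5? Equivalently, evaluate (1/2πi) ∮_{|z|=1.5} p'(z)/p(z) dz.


The zeros of p are: -2, (-2 + 1i), (-2 - 1i), -1.
Their magnitudes are: 2, 2.236, 2.236, 1.
Zeros with |z| < R = 1.5: -1.
Count = 1.
By the argument principle, (1/2πi) ∮_{|z|=R} p'(z)/p(z) dz equals exactly this count.

Number of zeros inside |z| < 1.5: 1.


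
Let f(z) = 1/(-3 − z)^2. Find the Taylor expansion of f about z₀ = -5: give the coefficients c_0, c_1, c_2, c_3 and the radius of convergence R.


Let w = z − z₀, so z = z₀ + w.
Then -3 − z = -3 − (z₀ + w) = (-3 − z₀) − w = 2 − w.
f(z) = 1/(2 − w)^2 = (1/(2)^2) · (1 − w/(2))^{−2}.
By the binomial series (1−u)^{−2} = Σ_{n≥0} C(n+1, 1) u^n for |u|<1, with u = w/(2):
  c_n = C(n+1, 1) / (2)^(n+2).
  c_0 = 1/(2)^2 = 1/4.
  c_1 = 2/(2)^3 = 1/4.
  c_2 = 3/(2)^4 = 3/16.
  c_3 = 4/(2)^5 = 1/8.
The series is valid for |w/d| < 1, i.e. |z − z₀| < |d|.
Radius of convergence: R = |-3 − z₀| = |2| = 2 (distance from z₀ to the singularity z = -3).

c_0 = 1/4, c_1 = 1/4, c_2 = 3/16, c_3 = 1/8; R = 2.


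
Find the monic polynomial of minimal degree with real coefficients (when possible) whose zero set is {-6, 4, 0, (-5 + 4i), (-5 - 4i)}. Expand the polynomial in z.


The polynomial is p(z) = ∏_{α ∈ S} (z − α), where S = {-6, 4, 0, (-5 + 4i), (-5 - 4i)}.
Expanding the product yields: p(z) = z^5 + 12·z^4 + 37·z^3 -158·z^2 -984·z.
Note conjugate pairs combine to real quadratics: (z − (-5+4i))(z − (-5−4i)) = z² + 10z + 41.
The resulting polynomial has degree 5 and real coefficients as required.

p(z) = z^5 + 12·z^4 + 37·z^3 -158·z^2 -984·z.


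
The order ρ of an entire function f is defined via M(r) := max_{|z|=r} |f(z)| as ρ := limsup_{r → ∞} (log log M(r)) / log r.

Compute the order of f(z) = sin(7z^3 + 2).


Write sin(w) = (e^{iw} ± e^{−iw})/(2 or 2i), so |sin(w)| ≤ e^{|w|}. With w = 7z^3 + 2, |w| ≤ 7r^3 + 2 on |z|=r, giving M(r) ≤ e^{7r^3 + 2} and ρ ≤ 3. For the lower bound, choose z on |z|=r with 7z^3 purely imaginary of modulus 7r^3; then |sin(7z^3 + 2)| grows like e^{7r^3}/2, so ρ ≥ 3. Hence ρ = 3.
Therefore ρ = 3.

Order ρ = 3.


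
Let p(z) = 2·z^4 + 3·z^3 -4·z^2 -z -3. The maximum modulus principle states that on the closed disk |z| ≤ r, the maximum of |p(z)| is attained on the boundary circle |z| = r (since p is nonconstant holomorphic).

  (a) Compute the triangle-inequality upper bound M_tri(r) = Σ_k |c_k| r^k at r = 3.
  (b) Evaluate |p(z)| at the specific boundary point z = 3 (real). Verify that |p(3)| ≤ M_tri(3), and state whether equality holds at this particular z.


Coefficients: c_0 = -3, c_1 = -1, c_2 = -4, c_3 = 3, c_4 = 2. Radius r = 3.
Part (a). Triangle bound: M_tri(r) = Σ_k |c_k| r^k
  = |-3|·3^0 + |-1|·3^1 + |-4|·3^2 + |3|·3^3 + |2|·3^4
  = 3 + 3 + 36 + 81 + 162 = 285.
This bounds M(r) := max_{|z|=r} |p(z)| from above; equality holds iff all terms c_k z^k can be made to align in phase at a single z on |z|=r.
Part (b). At z = 3 (real, on the circle |z| = r):
  p(3) = (-3)·3^0 + (-1)·3^1 + (-4)·3^2 + (3)·3^3 + (2)·3^4 = 201.
  |p(3)| = 201.
Check: |p(3)| = 201 ≤ 285 = M_tri(3). ✓ Equality does not hold at z = 3 (the coefficients have mixed signs, so the terms do not all align in phase there).

M_tri(3) = 285; |p(3)| = 201; equality at z=3: no.


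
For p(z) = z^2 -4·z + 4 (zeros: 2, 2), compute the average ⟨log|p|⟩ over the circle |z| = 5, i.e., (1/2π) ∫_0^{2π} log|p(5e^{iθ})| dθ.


Zeros: 2, 2; r = 5.
Inside |z| < r: 2, 2. Outside (|z| ≥ r): ∅.
p(0) = 4, so log|p(0)| = log(4) = 1.3863.
Apply Jensen: I(r) = log|p(0)| + Σ_k log(r/|z_k|), summed over zeros inside |z| < r.
  log(r/|z_k|) for z_k = 2: log(5/2) = 0.9163
  log(r/|z_k|) for z_k = 2: log(5/2) = 0.9163
Sum over inside zeros: 1.8326.
I(r) = log|p(0)| + (inside sum) = 1.3863 + 1.8326 = 3.2189.
Closed form (all zeros inside, monic): I(r) = n·log(r) = 2·log(5) = 3.2189. ✓

I(r) ≈ 3.2189.


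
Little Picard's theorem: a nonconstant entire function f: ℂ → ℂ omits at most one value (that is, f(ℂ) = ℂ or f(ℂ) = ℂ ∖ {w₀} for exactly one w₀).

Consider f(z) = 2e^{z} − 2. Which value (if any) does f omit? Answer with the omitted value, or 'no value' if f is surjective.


Little Picard bounds the complement of f(ℂ) to at most one point.
e^{z} is never zero on ℂ, so 2·e^{z} takes every value in ℂ ∖ {0}. Adding -2 shifts the range to ℂ ∖ {-2}. Thus f omits exactly the value -2.

Omitted value: -2.


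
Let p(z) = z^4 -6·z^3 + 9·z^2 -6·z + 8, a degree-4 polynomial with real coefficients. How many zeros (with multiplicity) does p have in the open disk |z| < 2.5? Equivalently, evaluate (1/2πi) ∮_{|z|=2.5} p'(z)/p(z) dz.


The zeros of p are: 2, (0 + 1i), (0 - 1i), 4.
Their magnitudes are: 2, 1, 1, 4.
Zeros with |z| < R = 2.5: 2, (0 + 1i), (0 - 1i).
Count = 3.
By the argument principle, (1/2πi) ∮_{|z|=R} p'(z)/p(z) dz equals exactly this count.

Number of zeros inside |z| < 2.5: 3.


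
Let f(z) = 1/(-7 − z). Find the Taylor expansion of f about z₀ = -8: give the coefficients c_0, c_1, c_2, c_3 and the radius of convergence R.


Let w = z − z₀, so z = z₀ + w.
Then -7 − z = -7 − (z₀ + w) = (-7 − z₀) − w = 1 − w.
f(z) = 1/(1 − w) = (1/(1)) · 1/(1 − w/(1)) = Σ_{n≥0} w^n / (1)^(n+1).
So c_n = 1/(1)^(n+1):
  c_0 = 1/(1)^1 = 1.
  c_1 = 1/(1)^2 = 1.
  c_2 = 1/(1)^3 = 1.
  c_3 = 1/(1)^4 = 1.
The series is valid for |w/d| < 1, i.e. |z − z₀| < |d|.
Radius of convergence: R = |-7 − z₀| = |1| = 1 (distance from z₀ to the singularity z = -7).

c_0 = 1, c_1 = 1, c_2 = 1, c_3 = 1; R = 1.


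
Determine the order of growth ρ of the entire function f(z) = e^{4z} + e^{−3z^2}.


Each summand is entire of order 1 and 2 respectively (as in the single-exponential case). The order of a sum is at most the max of the orders, so ρ ≤ 2. For the lower bound: on |z|=r choose arg z so that -3z^2 is real positive; then |e^{-3z^2}| = e^{3r^2} while |e^{4z}| ≤ e^{4r^1} = o(e^{3r^2}). So |f| ≥ e^{3r^2}(1 − o(1)) and ρ ≥ 2. Hence ρ = max(1, 2) = 2.
Therefore ρ = 2.

Order ρ = 2.


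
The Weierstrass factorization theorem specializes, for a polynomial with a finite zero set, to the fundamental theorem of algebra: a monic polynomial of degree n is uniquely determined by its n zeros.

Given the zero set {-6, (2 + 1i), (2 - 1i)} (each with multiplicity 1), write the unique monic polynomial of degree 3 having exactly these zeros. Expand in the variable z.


The polynomial is p(z) = ∏_{α ∈ S} (z − α), where S = {-6, (2 + 1i), (2 - 1i)}.
Expanding the product yields: p(z) = z^3 + 2·z^2 -19·z + 30.
Note conjugate pairs combine to real quadratics: (z − (2+1i))(z − (2−1i)) = z² − 4z + 5.
The resulting polynomial has degree 3 and real coefficients as required.

p(z) = z^3 + 2·z^2 -19·z + 30.


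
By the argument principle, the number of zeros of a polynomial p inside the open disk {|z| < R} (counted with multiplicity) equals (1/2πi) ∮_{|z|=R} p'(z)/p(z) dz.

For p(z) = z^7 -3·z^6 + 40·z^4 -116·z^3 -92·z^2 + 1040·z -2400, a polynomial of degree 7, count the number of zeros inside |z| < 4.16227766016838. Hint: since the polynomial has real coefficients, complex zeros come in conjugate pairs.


The zeros of p are: (1 + 3i), (1 - 3i), (-3 + 1i), (-3 - 1i), 3, (2 + 2i), (2 - 2i).
Their magnitudes are: 3.162, 3.162, 3.162, 3.162, 3, 2.828, 2.828.
Zeros with |z| < R = 4.16227766016838: (1 + 3i), (1 - 3i), (-3 + 1i), (-3 - 1i), 3, (2 + 2i), (2 - 2i).
Count = 7.
By the argument principle, (1/2πi) ∮_{|z|=R} p'(z)/p(z) dz equals exactly this count.

Number of zeros inside |z| < 4.16227766016838: 7.


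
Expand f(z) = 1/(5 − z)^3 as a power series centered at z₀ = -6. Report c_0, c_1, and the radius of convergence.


Let w = z − z₀, so z = z₀ + w.
Then 5 − z = 5 − (z₀ + w) = (5 − z₀) − w = 11 − w.
f(z) = 1/(11 − w)^3 = (1/(11)^3) · (1 − w/(11))^{−3}.
By the binomial series (1−u)^{−3} = Σ_{n≥0} C(n+2, 2) u^n for |u|<1, with u = w/(11):
  c_n = C(n+2, 2) / (11)^(n+3).
  c_0 = 1/(11)^3 = 1/1331.
  c_1 = 3/(11)^4 = 3/14641.
The series is valid for |w/d| < 1, i.e. |z − z₀| < |d|.
Radius of convergence: R = |5 − z₀| = |11| = 11 (distance from z₀ to the singularity z = 5).

c_0 = 1/1331, c_1 = 3/14641; R = 11.


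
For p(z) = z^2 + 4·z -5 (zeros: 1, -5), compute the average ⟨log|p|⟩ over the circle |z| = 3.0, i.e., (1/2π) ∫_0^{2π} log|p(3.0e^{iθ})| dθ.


Zeros: -5, 1; r = 3.0.
Inside |z| < r: 1. Outside (|z| ≥ r): -5.
p(0) = -5, so log|p(0)| = log(5) = 1.6094.
Apply Jensen: I(r) = log|p(0)| + Σ_k log(r/|z_k|), summed over zeros inside |z| < r.
  log(r/|z_k|) for z_k = 1: log(3.0/1) = 1.0986
  Outside zeros (-5) contribute nothing to the Jensen sum.
Sum over inside zeros: 1.0986.
I(r) = log|p(0)| + (inside sum) = 1.6094 + 1.0986 = 2.7081.
Note: since some zeros are outside |z| ≤ r, the simplified n·log(r) form does NOT apply — only the inside zeros contribute.

I(r) ≈ 2.7081.


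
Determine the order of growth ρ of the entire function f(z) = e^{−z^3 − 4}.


|e^{−z^3 − 4}| = e^{Re(-1·z^3) + -4} ≤ e^{1|z|^3 + -4} = e^{1r^3 + -4} on |z| = r, so ρ ≤ 3. Choosing z on |z|=r so that -1·z^3 is real positive (always possible by picking arg z appropriately) gives |f(z)| = e^{1r^3 + -4}, matching the bound. The additive constant -4 does not affect log log M(r) ~ 3·log r. Hence ρ = 3.
Therefore ρ = 3.

Order ρ = 3.


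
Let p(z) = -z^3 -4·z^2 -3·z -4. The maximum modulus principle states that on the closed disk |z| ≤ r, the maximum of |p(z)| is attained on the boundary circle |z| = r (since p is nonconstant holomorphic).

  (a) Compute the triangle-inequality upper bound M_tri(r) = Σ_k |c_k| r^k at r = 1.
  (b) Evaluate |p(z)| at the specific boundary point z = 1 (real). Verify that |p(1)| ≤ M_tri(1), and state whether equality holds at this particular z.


Coefficients: c_0 = -4, c_1 = -3, c_2 = -4, c_3 = -1. Radius r = 1.
Part (a). Triangle bound: M_tri(r) = Σ_k |c_k| r^k
  = |-4|·1^0 + |-3|·1^1 + |-4|·1^2 + |-1|·1^3
  = 4 + 3 + 4 + 1 = 12.
This bounds M(r) := max_{|z|=r} |p(z)| from above; equality holds iff all terms c_k z^k can be made to align in phase at a single z on |z|=r.
Part (b). At z = 1 (real, on the circle |z| = r):
  p(1) = (-4)·1^0 + (-3)·1^1 + (-4)·1^2 + (-1)·1^3 = -12.
  |p(1)| = 12.
Since all nonzero coefficients share the same sign, |p(1)| = 12 = M_tri(1); the triangle bound is attained at z = 1, so in fact M(r) = 12.

M_tri(1) = 12; |p(1)| = 12; equality at z=1: yes.


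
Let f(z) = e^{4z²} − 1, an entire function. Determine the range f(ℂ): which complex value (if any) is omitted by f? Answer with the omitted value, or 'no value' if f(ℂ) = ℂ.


Little Picard bounds the complement of f(ℂ) to at most one point.
The exponent g(z) = 4z² is a nonconstant polynomial, hence surjective onto ℂ. So e^{g(z)} takes every value in {e^w : w ∈ ℂ} = ℂ ∖ {0}. Adding -1 shifts the range to ℂ ∖ {-1}. f omits exactly -1.

Omitted value: -1.


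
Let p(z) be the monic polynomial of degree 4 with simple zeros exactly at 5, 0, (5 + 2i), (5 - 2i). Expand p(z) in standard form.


The polynomial is p(z) = ∏_{α ∈ S} (z − α), where S = {5, 0, (5 + 2i), (5 - 2i)}.
Expanding the product yields: p(z) = z^4 -15·z^3 + 79·z^2 -145·z.
Note conjugate pairs combine to real quadratics: (z − (5+2i))(z − (5−2i)) = z² − 10z + 29.
The resulting polynomial has degree 4 and real coefficients as required.

p(z) = z^4 -15·z^3 + 79·z^2 -145·z.


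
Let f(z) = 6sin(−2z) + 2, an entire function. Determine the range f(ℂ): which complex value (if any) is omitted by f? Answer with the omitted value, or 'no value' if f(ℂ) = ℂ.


Little Picard bounds the complement of f(ℂ) to at most one point.
sin is entire and surjective onto ℂ: for every w ∈ ℂ, sin(ζ) = w has a solution ζ ∈ ℂ (e.g., via the complex inverse arcsin). With ζ = −2z this gives z = ζ/(-2). Then 6·sin(−2z) takes every value in 6·ℂ = ℂ, and adding 2 is a bijection of ℂ. So f is surjective and omits no value. (Note: only on the real line is sin bounded by [−1, 1].)

Omitted value: no value.


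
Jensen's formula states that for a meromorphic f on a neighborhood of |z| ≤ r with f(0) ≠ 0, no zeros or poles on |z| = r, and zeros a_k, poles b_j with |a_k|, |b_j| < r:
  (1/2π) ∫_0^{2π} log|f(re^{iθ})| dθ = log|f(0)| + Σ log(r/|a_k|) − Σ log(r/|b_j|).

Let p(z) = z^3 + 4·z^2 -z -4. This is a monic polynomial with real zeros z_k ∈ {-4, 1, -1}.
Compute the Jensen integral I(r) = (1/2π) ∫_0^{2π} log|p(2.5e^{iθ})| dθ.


Zeros: -4, -1, 1; r = 2.5.
Inside |z| < r: -1, 1. Outside (|z| ≥ r): -4.
p(0) = -4, so log|p(0)| = log(4) = 1.3863.
Apply Jensen: I(r) = log|p(0)| + Σ_k log(r/|z_k|), summed over zeros inside |z| < r.
  log(r/|z_k|) for z_k = 1: log(2.5/1) = 0.9163
  log(r/|z_k|) for z_k = -1: log(2.5/1) = 0.9163
  Outside zeros (-4) contribute nothing to the Jensen sum.
Sum over inside zeros: 1.8326.
I(r) = log|p(0)| + (inside sum) = 1.3863 + 1.8326 = 3.2189.
Note: since some zeros are outside |z| ≤ r, the simplified n·log(r) form does NOT apply — only the inside zeros contribute.

I(r) ≈ 3.2189.


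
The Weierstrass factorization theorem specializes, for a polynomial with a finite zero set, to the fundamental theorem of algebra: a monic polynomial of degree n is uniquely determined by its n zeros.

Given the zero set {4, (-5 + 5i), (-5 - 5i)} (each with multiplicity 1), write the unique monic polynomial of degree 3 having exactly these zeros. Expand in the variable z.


The polynomial is p(z) = ∏_{α ∈ S} (z − α), where S = {4, (-5 + 5i), (-5 - 5i)}.
Expanding the product yields: p(z) = z^3 + 6·z^2 + 10·z -200.
Note conjugate pairs combine to real quadratics: (z − (-5+5i))(z − (-5−5i)) = z² + 10z + 50.
The resulting polynomial has degree 3 and real coefficients as required.

p(z) = z^3 + 6·z^2 + 10·z -200.


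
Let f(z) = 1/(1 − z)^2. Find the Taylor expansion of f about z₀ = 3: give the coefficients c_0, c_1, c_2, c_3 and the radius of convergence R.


Let w = z − z₀, so z = z₀ + w.
Then 1 − z = 1 − (z₀ + w) = (1 − z₀) − w = -2 − w.
f(z) = 1/(-2 − w)^2 = (1/(-2)^2) · (1 − w/(-2))^{−2}.
By the binomial series (1−u)^{−2} = Σ_{n≥0} C(n+1, 1) u^n for |u|<1, with u = w/(-2):
  c_n = C(n+1, 1) / (-2)^(n+2).
  c_0 = 1/(-2)^2 = 1/4.
  c_1 = 2/(-2)^3 = -1/4.
  c_2 = 3/(-2)^4 = 3/16.
  c_3 = 4/(-2)^5 = -1/8.
The series is valid for |w/d| < 1, i.e. |z − z₀| < |d|.
Radius of convergence: R = |1 − z₀| = |-2| = 2 (distance from z₀ to the singularity z = 1).

c_0 = 1/4, c_1 = -1/4, c_2 = 3/16, c_3 = -1/8; R = 2.


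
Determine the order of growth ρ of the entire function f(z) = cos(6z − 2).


cos(w) is a linear combination of e^{iw} and e^{−iw} (or e^w, e^{−w} in the hyperbolic case), so |cos(w)| ≤ e^{|w|}. With w = 6z − 2, |w| ≤ 6|z| + 2 = 6r + 2 on |z| = r, giving M(r) ≤ e^{6r + 2}, so ρ ≤ 1. On a suitable ray (z = it for sin/cos; z = t for sinh/cosh, t real → ∞), |cos(6z − 2)| grows like e^{6|t|}/2, so ρ ≥ 1. Hence ρ = 1.
Therefore ρ = 1.

Order ρ = 1.


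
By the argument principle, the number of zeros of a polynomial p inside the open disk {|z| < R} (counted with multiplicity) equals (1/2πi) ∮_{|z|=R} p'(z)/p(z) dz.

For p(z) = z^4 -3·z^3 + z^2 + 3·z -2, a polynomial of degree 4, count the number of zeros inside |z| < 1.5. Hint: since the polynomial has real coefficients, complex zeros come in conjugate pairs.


The zeros of p are: 1, 1, -1, 2.
Their magnitudes are: 1, 1, 1, 2.
Zeros with |z| < R = 1.5: 1, 1, -1.
Count = 3.
By the argument principle, (1/2πi) ∮_{|z|=R} p'(z)/p(z) dz equals exactly this count.

Number of zeros inside |z| < 1.5: 3.


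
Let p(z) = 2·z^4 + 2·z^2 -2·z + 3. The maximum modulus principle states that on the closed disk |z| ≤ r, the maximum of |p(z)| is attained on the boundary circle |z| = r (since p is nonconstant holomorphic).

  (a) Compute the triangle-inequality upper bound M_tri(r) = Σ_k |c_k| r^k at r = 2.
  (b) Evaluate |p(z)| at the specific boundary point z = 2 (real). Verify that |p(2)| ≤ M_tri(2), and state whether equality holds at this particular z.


Coefficients: c_0 = 3, c_1 = -2, c_2 = 2, c_3 = 0, c_4 = 2. Radius r = 2.
Part (a). Triangle bound: M_tri(r) = Σ_k |c_k| r^k
  = |3|·2^0 + |-2|·2^1 + |2|·2^2 + |0|·2^3 + |2|·2^4
  = 3 + 4 + 8 + 0 + 32 = 47.
This bounds M(r) := max_{|z|=r} |p(z)| from above; equality holds iff all terms c_k z^k can be made to align in phase at a single z on |z|=r.
Part (b). At z = 2 (real, on the circle |z| = r):
  p(2) = (3)·2^0 + (-2)·2^1 + (2)·2^2 + (0)·2^3 + (2)·2^4 = 39.
  |p(2)| = 39.
Check: |p(2)| = 39 ≤ 47 = M_tri(2). ✓ Equality does not hold at z = 2 (the coefficients have mixed signs, so the terms do not all align in phase there).

M_tri(2) = 47; |p(2)| = 39; equality at z=2: no.


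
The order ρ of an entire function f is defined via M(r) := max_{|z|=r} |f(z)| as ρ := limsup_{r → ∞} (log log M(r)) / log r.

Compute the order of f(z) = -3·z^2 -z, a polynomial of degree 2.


|f(z)| ≤ Σ|c_k|·r^k = O(r^2) as r → ∞. Polynomial growth is O(e^{r^ε}) for every ε > 0 (since r^2/e^{r^ε} → 0), so ρ ≤ ε for all ε > 0, i.e. ρ = 0. Every nonconstant polynomial has order 0.
Therefore ρ = 0.

Order ρ = 0.


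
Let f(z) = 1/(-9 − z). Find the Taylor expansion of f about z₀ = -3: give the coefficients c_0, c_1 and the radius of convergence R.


Let w = z − z₀, so z = z₀ + w.
Then -9 − z = -9 − (z₀ + w) = (-9 − z₀) − w = -6 − w.
f(z) = 1/(-6 − w) = (1/(-6)) · 1/(1 − w/(-6)) = Σ_{n≥0} w^n / (-6)^(n+1).
So c_n = 1/(-6)^(n+1):
  c_0 = 1/(-6)^1 = -1/6.
  c_1 = 1/(-6)^2 = 1/36.
The series is valid for |w/d| < 1, i.e. |z − z₀| < |d|.
Radius of convergence: R = |-9 − z₀| = |-6| = 6 (distance from z₀ to the singularity z = -9).

c_0 = -1/6, c_1 = 1/36; R = 6.


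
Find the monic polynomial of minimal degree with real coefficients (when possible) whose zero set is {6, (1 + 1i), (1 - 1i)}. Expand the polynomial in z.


The polynomial is p(z) = ∏_{α ∈ S} (z − α), where S = {6, (1 + 1i), (1 - 1i)}.
Expanding the product yields: p(z) = z^3 -8·z^2 + 14·z -12.
Note conjugate pairs combine to real quadratics: (z − (1+1i))(z − (1−1i)) = z² − 2z + 2.
The resulting polynomial has degree 3 and real coefficients as required.

p(z) = z^3 -8·z^2 + 14·z -12.


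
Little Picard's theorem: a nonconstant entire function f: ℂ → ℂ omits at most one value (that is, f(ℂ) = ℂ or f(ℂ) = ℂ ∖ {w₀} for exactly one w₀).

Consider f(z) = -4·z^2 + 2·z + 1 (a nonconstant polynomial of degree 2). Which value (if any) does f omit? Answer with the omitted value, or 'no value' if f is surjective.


Little Picard bounds the complement of f(ℂ) to at most one point.
For every w ∈ ℂ, the equation p(z) − w = 0 is a nonconstant polynomial in z and hence has at least one root by the fundamental theorem of algebra. So p is surjective onto ℂ, omitting no value.

Omitted value: no value.


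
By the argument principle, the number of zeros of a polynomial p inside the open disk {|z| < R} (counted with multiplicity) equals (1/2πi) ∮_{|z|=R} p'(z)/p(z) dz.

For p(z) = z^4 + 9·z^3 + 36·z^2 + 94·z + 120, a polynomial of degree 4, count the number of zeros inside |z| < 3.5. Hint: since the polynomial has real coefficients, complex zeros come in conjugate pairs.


The zeros of p are: -3, (-1 + 3i), (-1 - 3i), -4.
Their magnitudes are: 3, 3.162, 3.162, 4.
Zeros with |z| < R = 3.5: -3, (-1 + 3i), (-1 - 3i).
Count = 3.
By the argument principle, (1/2πi) ∮_{|z|=R} p'(z)/p(z) dz equals exactly this count.

Number of zeros inside |z| < 3.5: 3.


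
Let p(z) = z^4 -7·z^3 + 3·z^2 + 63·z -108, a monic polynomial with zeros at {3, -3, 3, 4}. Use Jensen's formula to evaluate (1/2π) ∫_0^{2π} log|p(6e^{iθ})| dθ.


Zeros: -3, 3, 3, 4; r = 6.
Inside |z| < r: -3, 3, 3, 4. Outside (|z| ≥ r): ∅.
p(0) = -108, so log|p(0)| = log(108) = 4.6821.
Apply Jensen: I(r) = log|p(0)| + Σ_k log(r/|z_k|), summed over zeros inside |z| < r.
  log(r/|z_k|) for z_k = 3: log(6/3) = 0.6931
  log(r/|z_k|) for z_k = -3: log(6/3) = 0.6931
  log(r/|z_k|) for z_k = 3: log(6/3) = 0.6931
  log(r/|z_k|) for z_k = 4: log(6/4) = 0.4055
Sum over inside zeros: 2.4849.
I(r) = log|p(0)| + (inside sum) = 4.6821 + 2.4849 = 7.1670.
Closed form (all zeros inside, monic): I(r) = n·log(r) = 4·log(6) = 7.1670. ✓

I(r) ≈ 7.1670.


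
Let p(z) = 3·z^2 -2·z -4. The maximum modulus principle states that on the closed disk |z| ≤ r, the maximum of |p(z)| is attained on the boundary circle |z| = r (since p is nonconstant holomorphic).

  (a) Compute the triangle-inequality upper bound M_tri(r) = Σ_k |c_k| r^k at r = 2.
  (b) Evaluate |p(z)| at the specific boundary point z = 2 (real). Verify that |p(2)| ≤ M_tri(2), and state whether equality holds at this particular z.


Coefficients: c_0 = -4, c_1 = -2, c_2 = 3. Radius r = 2.
Part (a). Triangle bound: M_tri(r) = Σ_k |c_k| r^k
  = |-4|·2^0 + |-2|·2^1 + |3|·2^2
  = 4 + 4 + 12 = 20.
This bounds M(r) := max_{|z|=r} |p(z)| from above; equality holds iff all terms c_k z^k can be made to align in phase at a single z on |z|=r.
Part (b). At z = 2 (real, on the circle |z| = r):
  p(2) = (-4)·2^0 + (-2)·2^1 + (3)·2^2 = 4.
  |p(2)| = 4.
Check: |p(2)| = 4 ≤ 20 = M_tri(2). ✓ Equality does not hold at z = 2 (the coefficients have mixed signs, so the terms do not all align in phase there).

M_tri(2) = 20; |p(2)| = 4; equality at z=2: no.


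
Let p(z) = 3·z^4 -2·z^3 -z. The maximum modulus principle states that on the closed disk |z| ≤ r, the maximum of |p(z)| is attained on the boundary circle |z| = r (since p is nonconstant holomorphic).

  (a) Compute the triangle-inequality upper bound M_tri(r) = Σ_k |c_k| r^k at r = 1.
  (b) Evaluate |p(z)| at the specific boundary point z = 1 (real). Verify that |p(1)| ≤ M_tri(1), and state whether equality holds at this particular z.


Coefficients: c_0 = 0, c_1 = -1, c_2 = 0, c_3 = -2, c_4 = 3. Radius r = 1.
Part (a). Triangle bound: M_tri(r) = Σ_k |c_k| r^k
  = |0|·1^0 + |-1|·1^1 + |0|·1^2 + |-2|·1^3 + |3|·1^4
  = 0 + 1 + 0 + 2 + 3 = 6.
This bounds M(r) := max_{|z|=r} |p(z)| from above; equality holds iff all terms c_k z^k can be made to align in phase at a single z on |z|=r.
Part (b). At z = 1 (real, on the circle |z| = r):
  p(1) = (0)·1^0 + (-1)·1^1 + (0)·1^2 + (-2)·1^3 + (3)·1^4 = 0.
  |p(1)| = 0.
Check: |p(1)| = 0 ≤ 6 = M_tri(1). ✓ Equality does not hold at z = 1 (the coefficients have mixed signs, so the terms do not all align in phase there).

M_tri(1) = 6; |p(1)| = 0; equality at z=1: no.


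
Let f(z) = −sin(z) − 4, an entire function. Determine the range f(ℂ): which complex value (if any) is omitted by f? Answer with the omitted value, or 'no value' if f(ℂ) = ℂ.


Little Picard bounds the complement of f(ℂ) to at most one point.
sin is entire and surjective onto ℂ: for every w ∈ ℂ, sin(ζ) = w has a solution ζ ∈ ℂ (e.g., via the complex inverse arcsin). With ζ = z this gives z = ζ/(1). Then -1·sin(z) takes every value in -1·ℂ = ℂ, and adding -4 is a bijection of ℂ. So f is surjective and omits no value. (Note: only on the real line is sin bounded by [−1, 1].)

Omitted value: no value.


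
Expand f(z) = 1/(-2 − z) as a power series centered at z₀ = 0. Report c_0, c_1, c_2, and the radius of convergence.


Let w = z − z₀, so z = z₀ + w.
Then -2 − z = -2 − (z₀ + w) = (-2 − z₀) − w = -2 − w.
f(z) = 1/(-2 − w) = (1/(-2)) · 1/(1 − w/(-2)) = Σ_{n≥0} w^n / (-2)^(n+1).
So c_n = 1/(-2)^(n+1):
  c_0 = 1/(-2)^1 = -1/2.
  c_1 = 1/(-2)^2 = 1/4.
  c_2 = 1/(-2)^3 = -1/8.
The series is valid for |w/d| < 1, i.e. |z − z₀| < |d|.
Radius of convergence: R = |-2 − z₀| = |-2| = 2 (distance from z₀ to the singularity z = -2).

c_0 = -1/2, c_1 = 1/4, c_2 = -1/8; R = 2.


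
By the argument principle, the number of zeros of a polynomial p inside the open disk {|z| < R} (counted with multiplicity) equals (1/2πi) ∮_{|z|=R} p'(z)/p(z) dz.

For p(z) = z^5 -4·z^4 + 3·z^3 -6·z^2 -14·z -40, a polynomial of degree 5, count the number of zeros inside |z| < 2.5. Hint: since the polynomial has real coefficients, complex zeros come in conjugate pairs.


The zeros of p are: 4, (1 + 2i), (1 - 2i), (-1 + 1i), (-1 - 1i).
Their magnitudes are: 4, 2.236, 2.236, 1.414, 1.414.
Zeros with |z| < R = 2.5: (1 + 2i), (1 - 2i), (-1 + 1i), (-1 - 1i).
Count = 4.
By the argument principle, (1/2πi) ∮_{|z|=R} p'(z)/p(z) dz equals exactly this count.

Number of zeros inside |z| < 2.5: 4.


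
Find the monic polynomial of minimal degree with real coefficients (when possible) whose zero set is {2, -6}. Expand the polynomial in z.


The polynomial is p(z) = ∏_{α ∈ S} (z − α), where S = {2, -6}.
Expanding the product yields: p(z) = z^2 + 4·z -12.
The resulting polynomial has degree 2 and real coefficients as required.

p(z) = z^2 + 4·z -12.


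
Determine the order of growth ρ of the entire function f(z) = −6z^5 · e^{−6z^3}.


M(r) = max_{|z|=r} |-6|·|z|^5·|e^{−6z^3}| = 6·r^5 · e^{6r^3} (the factors attain their maxima compatibly on |z|=r). Then log M(r) = log 6 + 5·log r + 6r^3, dominated by the last term, so log log M(r) ~ 3·log r. The polynomial factor -6z^5 contributes only a log r term and does not affect the order. ρ = 3.
Therefore ρ = 3.

Order ρ = 3.


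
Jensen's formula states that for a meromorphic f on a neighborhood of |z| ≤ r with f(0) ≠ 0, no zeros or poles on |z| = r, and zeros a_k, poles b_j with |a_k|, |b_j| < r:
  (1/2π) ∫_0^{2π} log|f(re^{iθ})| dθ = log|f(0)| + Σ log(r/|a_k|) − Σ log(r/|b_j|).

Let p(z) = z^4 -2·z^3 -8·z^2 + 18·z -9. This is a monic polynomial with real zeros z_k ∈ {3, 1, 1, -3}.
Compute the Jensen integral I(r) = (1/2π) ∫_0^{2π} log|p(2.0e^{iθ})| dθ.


Zeros: -3, 1, 1, 3; r = 2.0.
Inside |z| < r: 1, 1. Outside (|z| ≥ r): -3, 3.
p(0) = -9, so log|p(0)| = log(9) = 2.1972.
Apply Jensen: I(r) = log|p(0)| + Σ_k log(r/|z_k|), summed over zeros inside |z| < r.
  log(r/|z_k|) for z_k = 1: log(2.0/1) = 0.6931
  log(r/|z_k|) for z_k = 1: log(2.0/1) = 0.6931
  Outside zeros (-3, 3) contribute nothing to the Jensen sum.
Sum over inside zeros: 1.3863.
I(r) = log|p(0)| + (inside sum) = 2.1972 + 1.3863 = 3.5835.
Note: since some zeros are outside |z| ≤ r, the simplified n·log(r) form does NOT apply — only the inside zeros contribute.

I(r) ≈ 3.5835.


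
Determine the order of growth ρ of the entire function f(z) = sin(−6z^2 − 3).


Write sin(w) = (e^{iw} ± e^{−iw})/(2 or 2i), so |sin(w)| ≤ e^{|w|}. With w = −6z^2 − 3, |w| ≤ 6r^2 + 3 on |z|=r, giving M(r) ≤ e^{6r^2 + 3} and ρ ≤ 2. For the lower bound, choose z on |z|=r with -6z^2 purely imaginary of modulus 6r^2; then |sin(−6z^2 − 3)| grows like e^{6r^2}/2, so ρ ≥ 2. Hence ρ = 2.
Therefore ρ = 2.

Order ρ = 2.


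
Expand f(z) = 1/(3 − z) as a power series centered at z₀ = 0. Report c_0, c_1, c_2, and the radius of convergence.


Let w = z − z₀, so z = z₀ + w.
Then 3 − z = 3 − (z₀ + w) = (3 − z₀) − w = 3 − w.
f(z) = 1/(3 − w) = (1/(3)) · 1/(1 − w/(3)) = Σ_{n≥0} w^n / (3)^(n+1).
So c_n = 1/(3)^(n+1):
  c_0 = 1/(3)^1 = 1/3.
  c_1 = 1/(3)^2 = 1/9.
  c_2 = 1/(3)^3 = 1/27.
The series is valid for |w/d| < 1, i.e. |z − z₀| < |d|.
Radius of convergence: R = |3 − z₀| = |3| = 3 (distance from z₀ to the singularity z = 3).

c_0 = 1/3, c_1 = 1/9, c_2 = 1/27; R = 3.


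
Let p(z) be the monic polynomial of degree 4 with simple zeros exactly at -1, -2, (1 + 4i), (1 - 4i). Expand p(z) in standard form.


The polynomial is p(z) = ∏_{α ∈ S} (z − α), where S = {-1, -2, (1 + 4i), (1 - 4i)}.
Expanding the product yields: p(z) = z^4 + z^3 + 13·z^2 + 47·z + 34.
Note conjugate pairs combine to real quadratics: (z − (1+4i))(z − (1−4i)) = z² − 2z + 17.
The resulting polynomial has degree 4 and real coefficients as required.

p(z) = z^4 + z^3 + 13·z^2 + 47·z + 34.


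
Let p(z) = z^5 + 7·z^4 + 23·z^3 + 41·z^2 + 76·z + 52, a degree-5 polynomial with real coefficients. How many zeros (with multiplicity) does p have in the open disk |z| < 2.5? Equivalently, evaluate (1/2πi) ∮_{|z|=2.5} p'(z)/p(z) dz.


The zeros of p are: -1, (0 + 2i), (0 - 2i), (-3 + 2i), (-3 - 2i).
Their magnitudes are: 1, 2, 2, 3.606, 3.606.
Zeros with |z| < R = 2.5: -1, (0 + 2i), (0 - 2i).
Count = 3.
By the argument principle, (1/2πi) ∮_{|z|=R} p'(z)/p(z) dz equals exactly this count.

Number of zeros inside |z| < 2.5: 3.


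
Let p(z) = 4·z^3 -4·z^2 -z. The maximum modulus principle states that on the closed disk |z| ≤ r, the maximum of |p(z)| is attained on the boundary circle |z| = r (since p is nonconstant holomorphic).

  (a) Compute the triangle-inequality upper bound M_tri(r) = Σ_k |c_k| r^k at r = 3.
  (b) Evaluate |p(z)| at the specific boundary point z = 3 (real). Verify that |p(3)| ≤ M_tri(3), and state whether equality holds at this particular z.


Coefficients: c_0 = 0, c_1 = -1, c_2 = -4, c_3 = 4. Radius r = 3.
Part (a). Triangle bound: M_tri(r) = Σ_k |c_k| r^k
  = |0|·3^0 + |-1|·3^1 + |-4|·3^2 + |4|·3^3
  = 0 + 3 + 36 + 108 = 147.
This bounds M(r) := max_{|z|=r} |p(z)| from above; equality holds iff all terms c_k z^k can be made to align in phase at a single z on |z|=r.
Part (b). At z = 3 (real, on the circle |z| = r):
  p(3) = (0)·3^0 + (-1)·3^1 + (-4)·3^2 + (4)·3^3 = 69.
  |p(3)| = 69.
Check: |p(3)| = 69 ≤ 147 = M_tri(3). ✓ Equality does not hold at z = 3 (the coefficients have mixed signs, so the terms do not all align in phase there).

M_tri(3) = 147; |p(3)| = 69; equality at z=3: no.


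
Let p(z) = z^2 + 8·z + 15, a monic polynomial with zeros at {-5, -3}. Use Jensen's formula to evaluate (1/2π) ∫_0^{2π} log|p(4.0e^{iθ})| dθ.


Zeros: -5, -3; r = 4.0.
Inside |z| < r: -3. Outside (|z| ≥ r): -5.
p(0) = 15, so log|p(0)| = log(15) = 2.7081.
Apply Jensen: I(r) = log|p(0)| + Σ_k log(r/|z_k|), summed over zeros inside |z| < r.
  log(r/|z_k|) for z_k = -3: log(4.0/3) = 0.2877
  Outside zeros (-5) contribute nothing to the Jensen sum.
Sum over inside zeros: 0.2877.
I(r) = log|p(0)| + (inside sum) = 2.7081 + 0.2877 = 2.9957.
Note: since some zeros are outside |z| ≤ r, the simplified n·log(r) form does NOT apply — only the inside zeros contribute.

I(r) ≈ 2.9957.


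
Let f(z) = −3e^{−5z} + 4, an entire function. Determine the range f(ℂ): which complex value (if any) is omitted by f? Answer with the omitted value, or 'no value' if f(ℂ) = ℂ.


Little Picard bounds the complement of f(ℂ) to at most one point.
e^{−5z} is never zero on ℂ, so -3·e^{−5z} takes every value in ℂ ∖ {0}. Adding 4 shifts the range to ℂ ∖ {4}. Thus f omits exactly the value 4.

Omitted value: 4.


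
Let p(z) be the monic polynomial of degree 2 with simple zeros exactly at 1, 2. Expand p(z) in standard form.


The polynomial is p(z) = ∏_{α ∈ S} (z − α), where S = {1, 2}.
Expanding the product yields: p(z) = z^2 -3·z + 2.
The resulting polynomial has degree 2 and real coefficients as required.

p(z) = z^2 -3·z + 2.


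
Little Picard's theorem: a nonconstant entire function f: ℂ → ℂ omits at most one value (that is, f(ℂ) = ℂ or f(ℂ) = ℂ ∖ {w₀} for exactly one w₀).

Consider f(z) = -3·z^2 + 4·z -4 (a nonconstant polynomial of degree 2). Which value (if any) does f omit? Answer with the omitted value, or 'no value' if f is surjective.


Little Picard bounds the complement of f(ℂ) to at most one point.
For every w ∈ ℂ, the equation p(z) − w = 0 is a nonconstant polynomial in z and hence has at least one root by the fundamental theorem of algebra. So p is surjective onto ℂ, omitting no value.

Omitted value: no value.


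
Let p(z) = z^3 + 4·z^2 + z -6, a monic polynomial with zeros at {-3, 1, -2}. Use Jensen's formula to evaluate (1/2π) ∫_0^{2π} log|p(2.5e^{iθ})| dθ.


Zeros: -3, -2, 1; r = 2.5.
Inside |z| < r: -2, 1. Outside (|z| ≥ r): -3.
p(0) = -6, so log|p(0)| = log(6) = 1.7918.
Apply Jensen: I(r) = log|p(0)| + Σ_k log(r/|z_k|), summed over zeros inside |z| < r.
  log(r/|z_k|) for z_k = 1: log(2.5/1) = 0.9163
  log(r/|z_k|) for z_k = -2: log(2.5/2) = 0.2231
  Outside zeros (-3) contribute nothing to the Jensen sum.
Sum over inside zeros: 1.1394.
I(r) = log|p(0)| + (inside sum) = 1.7918 + 1.1394 = 2.9312.
Note: since some zeros are outside |z| ≤ r, the simplified n·log(r) form does NOT apply — only the inside zeros contribute.

I(r) ≈ 2.9312.


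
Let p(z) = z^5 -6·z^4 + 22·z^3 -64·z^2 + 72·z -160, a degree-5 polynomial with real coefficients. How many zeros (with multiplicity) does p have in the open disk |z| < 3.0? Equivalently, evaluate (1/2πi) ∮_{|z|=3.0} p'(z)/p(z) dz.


The zeros of p are: (1 + 3i), (1 - 3i), (0 + 2i), (0 - 2i), 4.
Their magnitudes are: 3.162, 3.162, 2, 2, 4.
Zeros with |z| < R = 3.0: (0 + 2i), (0 - 2i).
Count = 2.
By the argument principle, (1/2πi) ∮_{|z|=R} p'(z)/p(z) dz equals exactly this count.

Number of zeros inside |z| < 3.0: 2.


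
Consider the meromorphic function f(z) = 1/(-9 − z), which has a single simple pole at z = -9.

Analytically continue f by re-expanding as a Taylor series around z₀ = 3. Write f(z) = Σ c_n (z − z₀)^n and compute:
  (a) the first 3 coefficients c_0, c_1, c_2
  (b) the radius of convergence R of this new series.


Let w = z − z₀, so z = z₀ + w.
Then -9 − z = -9 − (z₀ + w) = (-9 − z₀) − w = -12 − w.
f(z) = 1/(-12 − w) = (1/(-12)) · 1/(1 − w/(-12)) = Σ_{n≥0} w^n / (-12)^(n+1).
So c_n = 1/(-12)^(n+1):
  c_0 = 1/(-12)^1 = -1/12.
  c_1 = 1/(-12)^2 = 1/144.
  c_2 = 1/(-12)^3 = -1/1728.
The series is valid for |w/d| < 1, i.e. |z − z₀| < |d|.
Radius of convergence: R = |-9 − z₀| = |-12| = 12 (distance from z₀ to the singularity z = -9).

c_0 = -1/12, c_1 = 1/144, c_2 = -1/1728; R = 12.
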